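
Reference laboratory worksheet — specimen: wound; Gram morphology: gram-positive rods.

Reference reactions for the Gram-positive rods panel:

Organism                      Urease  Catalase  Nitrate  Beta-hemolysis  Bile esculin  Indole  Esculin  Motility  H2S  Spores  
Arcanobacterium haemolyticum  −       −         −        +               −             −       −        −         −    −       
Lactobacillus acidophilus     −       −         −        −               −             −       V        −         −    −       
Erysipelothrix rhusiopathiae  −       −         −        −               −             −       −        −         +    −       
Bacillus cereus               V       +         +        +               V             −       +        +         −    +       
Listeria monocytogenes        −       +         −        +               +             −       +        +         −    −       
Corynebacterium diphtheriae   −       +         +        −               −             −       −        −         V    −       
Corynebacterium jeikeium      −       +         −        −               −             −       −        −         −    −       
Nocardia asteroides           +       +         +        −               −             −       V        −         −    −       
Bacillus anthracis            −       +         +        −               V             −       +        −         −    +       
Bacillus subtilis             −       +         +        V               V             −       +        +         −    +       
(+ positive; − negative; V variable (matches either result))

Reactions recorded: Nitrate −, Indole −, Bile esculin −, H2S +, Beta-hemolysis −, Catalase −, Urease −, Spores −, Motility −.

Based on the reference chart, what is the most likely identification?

Bile esculin −: excludes Listeria monocytogenes — 9 left.
Urease −: excludes Nocardia asteroides — 8 left.
Spores −: excludes Bacillus cereus, Bacillus anthracis, Bacillus subtilis — 5 left.
Beta-hemolysis −: excludes Arcanobacterium haemolyticum — 4 left.
Motility −: all 4 remaining candidates are consistent.
Catalase −: excludes Corynebacterium diphtheriae, Corynebacterium jeikeium — 2 left.
Nitrate −: all 2 remaining candidates are consistent.
Indole −: all 2 remaining candidates are consistent.
H2S +: excludes Lactobacillus acidophilus — 1 left.

Erysipelothrix rhusiopathiae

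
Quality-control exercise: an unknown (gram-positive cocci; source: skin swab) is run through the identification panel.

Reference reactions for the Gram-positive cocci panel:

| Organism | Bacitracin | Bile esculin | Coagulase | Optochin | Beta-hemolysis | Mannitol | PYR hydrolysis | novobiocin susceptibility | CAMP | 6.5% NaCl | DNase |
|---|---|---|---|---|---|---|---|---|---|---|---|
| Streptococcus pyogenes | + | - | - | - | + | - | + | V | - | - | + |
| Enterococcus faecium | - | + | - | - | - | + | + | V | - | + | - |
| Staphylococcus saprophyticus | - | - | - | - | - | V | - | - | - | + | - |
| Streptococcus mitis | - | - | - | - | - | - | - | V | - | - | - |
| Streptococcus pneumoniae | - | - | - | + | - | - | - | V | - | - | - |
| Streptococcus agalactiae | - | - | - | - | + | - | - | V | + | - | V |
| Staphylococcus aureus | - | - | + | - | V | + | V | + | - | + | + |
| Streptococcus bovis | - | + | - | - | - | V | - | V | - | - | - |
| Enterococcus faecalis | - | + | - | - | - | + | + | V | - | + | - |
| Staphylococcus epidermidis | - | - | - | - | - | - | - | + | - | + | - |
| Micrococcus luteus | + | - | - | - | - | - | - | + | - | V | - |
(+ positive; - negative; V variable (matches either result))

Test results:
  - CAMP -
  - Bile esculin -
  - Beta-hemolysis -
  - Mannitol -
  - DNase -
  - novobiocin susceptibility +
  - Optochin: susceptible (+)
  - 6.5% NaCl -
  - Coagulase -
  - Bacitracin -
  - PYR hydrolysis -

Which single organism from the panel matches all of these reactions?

Streptococcus pneumoniae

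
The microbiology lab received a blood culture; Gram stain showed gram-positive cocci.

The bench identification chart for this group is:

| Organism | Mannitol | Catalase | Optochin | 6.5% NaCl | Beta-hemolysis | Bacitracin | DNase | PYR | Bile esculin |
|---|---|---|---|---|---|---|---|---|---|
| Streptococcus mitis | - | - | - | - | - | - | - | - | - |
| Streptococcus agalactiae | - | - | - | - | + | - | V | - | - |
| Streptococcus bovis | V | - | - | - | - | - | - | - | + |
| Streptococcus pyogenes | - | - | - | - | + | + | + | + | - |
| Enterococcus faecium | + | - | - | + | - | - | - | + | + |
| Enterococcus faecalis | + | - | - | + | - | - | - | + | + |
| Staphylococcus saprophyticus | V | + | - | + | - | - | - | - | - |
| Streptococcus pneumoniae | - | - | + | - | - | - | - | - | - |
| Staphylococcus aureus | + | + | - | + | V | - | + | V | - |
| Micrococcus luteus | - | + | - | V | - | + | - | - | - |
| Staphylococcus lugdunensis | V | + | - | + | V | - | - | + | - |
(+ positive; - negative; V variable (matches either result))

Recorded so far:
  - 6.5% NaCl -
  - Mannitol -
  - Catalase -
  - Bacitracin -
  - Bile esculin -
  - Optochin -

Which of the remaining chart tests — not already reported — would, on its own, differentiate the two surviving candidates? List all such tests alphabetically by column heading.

Beta-hemolysis

6.5% NaCl -: excludes 5 organisms — 6 left.
Bacitracin -: excludes Streptococcus pyogenes, Micrococcus luteus — 4 left.
Catalase -: all 4 remaining candidates are consistent.
Mannitol -: all 4 remaining candidates are consistent.
Bile esculin -: excludes Streptococcus bovis — 3 left.
Optochin -: excludes Streptococcus pneumoniae — 2 left.
Two candidates remain: Streptococcus agalactiae and Streptococcus mitis.
  Beta-hemolysis: Streptococcus agalactiae +, Streptococcus mitis - — discriminates.
  DNase: V vs - — variable for at least one, does not separate.
  PYR: - vs - — same for both, does not separate.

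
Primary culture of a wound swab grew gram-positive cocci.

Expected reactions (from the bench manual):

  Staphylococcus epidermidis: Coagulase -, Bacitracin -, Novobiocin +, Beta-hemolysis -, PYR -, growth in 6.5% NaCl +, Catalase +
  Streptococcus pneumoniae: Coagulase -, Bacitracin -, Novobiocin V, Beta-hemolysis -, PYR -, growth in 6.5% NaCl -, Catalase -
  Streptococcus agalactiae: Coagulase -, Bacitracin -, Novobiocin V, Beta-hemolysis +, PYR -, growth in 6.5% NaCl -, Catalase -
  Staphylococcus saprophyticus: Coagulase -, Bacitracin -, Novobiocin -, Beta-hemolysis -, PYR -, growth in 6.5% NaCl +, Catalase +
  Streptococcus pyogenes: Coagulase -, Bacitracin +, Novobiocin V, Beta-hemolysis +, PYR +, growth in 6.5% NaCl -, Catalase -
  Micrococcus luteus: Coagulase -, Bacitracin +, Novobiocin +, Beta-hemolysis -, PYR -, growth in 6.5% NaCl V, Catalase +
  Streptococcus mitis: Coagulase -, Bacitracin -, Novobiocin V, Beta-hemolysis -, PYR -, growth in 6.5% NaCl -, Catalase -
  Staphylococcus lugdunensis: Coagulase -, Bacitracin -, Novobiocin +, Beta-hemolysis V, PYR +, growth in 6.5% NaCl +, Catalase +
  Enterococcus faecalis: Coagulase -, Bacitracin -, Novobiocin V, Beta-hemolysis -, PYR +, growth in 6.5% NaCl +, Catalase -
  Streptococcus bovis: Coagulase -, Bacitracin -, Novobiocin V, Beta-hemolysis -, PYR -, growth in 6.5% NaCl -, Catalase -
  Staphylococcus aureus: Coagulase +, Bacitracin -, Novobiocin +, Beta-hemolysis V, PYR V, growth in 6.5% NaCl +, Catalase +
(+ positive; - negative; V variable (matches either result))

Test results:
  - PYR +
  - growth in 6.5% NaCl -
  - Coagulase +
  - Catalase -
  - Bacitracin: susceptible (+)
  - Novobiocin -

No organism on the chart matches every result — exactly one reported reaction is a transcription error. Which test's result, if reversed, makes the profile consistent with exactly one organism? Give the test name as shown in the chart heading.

Coagulase

As reported, no row in the chart matches all 6 reactions.
Reversing Coagulase (to -) → unique match: Streptococcus pyogenes.
Reversing Catalase → still no organism matches.
Reversing Novobiocin → still no organism matches.
Reversing Bacitracin → still no organism matches.
Reversing PYR → still no organism matches.
Reversing growth in 6.5% NaCl → still no organism matches.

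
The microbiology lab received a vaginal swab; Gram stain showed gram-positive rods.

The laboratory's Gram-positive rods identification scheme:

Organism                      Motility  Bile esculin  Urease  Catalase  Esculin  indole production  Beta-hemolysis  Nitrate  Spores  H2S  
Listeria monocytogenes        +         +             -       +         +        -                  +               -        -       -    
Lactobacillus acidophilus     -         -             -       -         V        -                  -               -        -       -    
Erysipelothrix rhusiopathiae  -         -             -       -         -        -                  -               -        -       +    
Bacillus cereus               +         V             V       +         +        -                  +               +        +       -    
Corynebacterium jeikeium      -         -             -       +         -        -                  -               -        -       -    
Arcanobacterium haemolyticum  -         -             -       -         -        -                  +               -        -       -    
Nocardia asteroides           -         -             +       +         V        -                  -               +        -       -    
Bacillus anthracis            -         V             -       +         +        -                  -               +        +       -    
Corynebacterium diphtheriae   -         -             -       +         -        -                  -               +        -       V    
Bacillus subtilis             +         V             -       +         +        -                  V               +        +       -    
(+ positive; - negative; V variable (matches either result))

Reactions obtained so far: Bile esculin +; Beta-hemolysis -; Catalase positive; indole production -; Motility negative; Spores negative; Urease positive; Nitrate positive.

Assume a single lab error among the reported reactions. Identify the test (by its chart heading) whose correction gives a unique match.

Bile esculin

As reported, no row in the chart matches all 8 reactions.
Reversing Catalase → still no organism matches.
Reversing Spores → still no organism matches.
Reversing indole production → still no organism matches.
Reversing Urease → still no organism matches.
Reversing Motility → still no organism matches.
Reversing Nitrate → still no organism matches.
Reversing Beta-hemolysis → still no organism matches.
Reversing Bile esculin (to -) → unique match: Nocardia asteroides.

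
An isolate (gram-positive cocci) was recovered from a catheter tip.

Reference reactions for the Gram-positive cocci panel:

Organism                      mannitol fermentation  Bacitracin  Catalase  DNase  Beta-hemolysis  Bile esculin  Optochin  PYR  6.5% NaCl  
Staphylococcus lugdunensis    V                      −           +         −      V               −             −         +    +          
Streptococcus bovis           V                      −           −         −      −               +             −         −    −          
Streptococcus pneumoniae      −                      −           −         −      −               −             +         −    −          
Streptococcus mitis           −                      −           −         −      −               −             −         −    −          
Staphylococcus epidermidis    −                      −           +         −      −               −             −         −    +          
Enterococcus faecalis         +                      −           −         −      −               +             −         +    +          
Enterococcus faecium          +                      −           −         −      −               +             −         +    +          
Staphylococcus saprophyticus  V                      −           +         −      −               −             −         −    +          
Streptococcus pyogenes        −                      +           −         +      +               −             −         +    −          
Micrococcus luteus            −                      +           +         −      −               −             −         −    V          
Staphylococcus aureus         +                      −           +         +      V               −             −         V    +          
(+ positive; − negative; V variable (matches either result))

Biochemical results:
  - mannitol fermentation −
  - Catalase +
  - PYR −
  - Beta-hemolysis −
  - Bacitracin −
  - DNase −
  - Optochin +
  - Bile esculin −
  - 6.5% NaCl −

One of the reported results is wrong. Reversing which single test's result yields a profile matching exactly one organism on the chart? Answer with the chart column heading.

Catalase

As reported, no row in the chart matches all 9 reactions.
Reversing mannitol fermentation → still no organism matches.
Reversing 6.5% NaCl → still no organism matches.
Reversing Catalase (to −) → unique match: Streptococcus pneumoniae.
Reversing Optochin → still no organism matches.
Reversing PYR → still no organism matches.
Reversing Bile esculin → still no organism matches.
Reversing Beta-hemolysis → still no organism matches.
Reversing DNase → still no organism matches.
Reversing Bacitracin → still no organism matches.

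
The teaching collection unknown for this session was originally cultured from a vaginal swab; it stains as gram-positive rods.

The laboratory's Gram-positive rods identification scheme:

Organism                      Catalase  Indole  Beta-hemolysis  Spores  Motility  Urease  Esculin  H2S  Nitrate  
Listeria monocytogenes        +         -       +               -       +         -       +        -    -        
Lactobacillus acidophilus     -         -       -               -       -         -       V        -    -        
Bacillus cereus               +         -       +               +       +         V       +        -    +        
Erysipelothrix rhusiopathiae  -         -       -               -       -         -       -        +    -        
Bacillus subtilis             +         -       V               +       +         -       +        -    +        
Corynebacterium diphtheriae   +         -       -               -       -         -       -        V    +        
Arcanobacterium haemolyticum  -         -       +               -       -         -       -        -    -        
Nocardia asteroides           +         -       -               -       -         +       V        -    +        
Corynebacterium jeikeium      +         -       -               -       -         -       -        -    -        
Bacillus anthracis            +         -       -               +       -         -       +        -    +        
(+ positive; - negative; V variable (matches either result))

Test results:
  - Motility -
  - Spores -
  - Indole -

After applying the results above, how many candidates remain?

Motility -: excludes Listeria monocytogenes, Bacillus cereus, Bacillus subtilis — 7 left.
Spores -: excludes Bacillus anthracis — 6 left.
Indole -: all 6 remaining candidates are consistent.
Still consistent: Arcanobacterium haemolyticum, Corynebacterium diphtheriae, Corynebacterium jeikeium, Erysipelothrix rhusiopathiae, Lactobacillus acidophilus, Nocardia asteroides.

6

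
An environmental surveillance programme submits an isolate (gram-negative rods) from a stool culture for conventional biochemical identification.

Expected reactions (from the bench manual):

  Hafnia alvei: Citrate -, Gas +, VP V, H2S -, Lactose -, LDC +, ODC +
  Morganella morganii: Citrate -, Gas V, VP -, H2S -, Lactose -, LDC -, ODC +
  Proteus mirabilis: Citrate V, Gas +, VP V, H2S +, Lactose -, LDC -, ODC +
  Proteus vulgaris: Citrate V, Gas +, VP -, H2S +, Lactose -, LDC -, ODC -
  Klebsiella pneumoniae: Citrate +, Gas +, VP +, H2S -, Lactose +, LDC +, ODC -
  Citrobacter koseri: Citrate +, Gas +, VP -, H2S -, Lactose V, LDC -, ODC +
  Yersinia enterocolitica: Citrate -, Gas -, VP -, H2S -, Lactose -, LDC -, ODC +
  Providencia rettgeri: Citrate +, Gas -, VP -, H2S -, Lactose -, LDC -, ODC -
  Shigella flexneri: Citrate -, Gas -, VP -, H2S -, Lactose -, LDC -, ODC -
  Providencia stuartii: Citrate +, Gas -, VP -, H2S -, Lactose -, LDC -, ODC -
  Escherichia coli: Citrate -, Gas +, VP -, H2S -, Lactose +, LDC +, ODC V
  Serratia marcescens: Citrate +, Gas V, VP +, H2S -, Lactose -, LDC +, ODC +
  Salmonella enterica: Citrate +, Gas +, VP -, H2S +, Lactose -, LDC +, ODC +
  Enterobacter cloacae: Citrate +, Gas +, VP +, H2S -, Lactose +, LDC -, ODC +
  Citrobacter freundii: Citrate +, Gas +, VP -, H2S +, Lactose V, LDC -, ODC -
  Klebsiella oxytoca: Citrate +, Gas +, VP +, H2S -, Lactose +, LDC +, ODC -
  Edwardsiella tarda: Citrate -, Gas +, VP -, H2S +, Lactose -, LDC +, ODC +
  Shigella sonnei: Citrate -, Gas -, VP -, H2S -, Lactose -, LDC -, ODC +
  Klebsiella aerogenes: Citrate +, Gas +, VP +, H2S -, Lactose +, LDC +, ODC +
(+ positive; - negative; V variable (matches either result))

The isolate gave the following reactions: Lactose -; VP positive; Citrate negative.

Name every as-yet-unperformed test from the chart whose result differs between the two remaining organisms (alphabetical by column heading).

H2S, LDC

Citrate -: excludes 10 organisms — 9 left.
Lactose -: excludes Escherichia coli — 8 left.
VP +: excludes 6 organisms — 2 left.
Two candidates remain: Hafnia alvei and Proteus mirabilis.
  Gas: + vs + — same for both, does not separate.
  H2S: Hafnia alvei -, Proteus mirabilis + — discriminates.
  LDC: Hafnia alvei +, Proteus mirabilis - — discriminates.
  ODC: + vs + — same for both, does not separate.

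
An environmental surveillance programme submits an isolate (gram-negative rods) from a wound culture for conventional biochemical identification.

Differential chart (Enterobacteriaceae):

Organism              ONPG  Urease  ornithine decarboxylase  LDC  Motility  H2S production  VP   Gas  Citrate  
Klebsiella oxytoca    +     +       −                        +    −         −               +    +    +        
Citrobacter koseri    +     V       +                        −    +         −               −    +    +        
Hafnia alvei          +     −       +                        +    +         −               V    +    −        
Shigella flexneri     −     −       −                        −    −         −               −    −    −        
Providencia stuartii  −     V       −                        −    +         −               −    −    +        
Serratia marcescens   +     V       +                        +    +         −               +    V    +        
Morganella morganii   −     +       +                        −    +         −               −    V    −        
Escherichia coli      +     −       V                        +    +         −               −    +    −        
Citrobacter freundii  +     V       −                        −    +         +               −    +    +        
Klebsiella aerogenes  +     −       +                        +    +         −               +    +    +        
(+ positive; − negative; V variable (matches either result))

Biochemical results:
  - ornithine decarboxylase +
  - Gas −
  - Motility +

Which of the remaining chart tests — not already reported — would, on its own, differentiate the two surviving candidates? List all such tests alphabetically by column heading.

Citrate, LDC, ONPG, VP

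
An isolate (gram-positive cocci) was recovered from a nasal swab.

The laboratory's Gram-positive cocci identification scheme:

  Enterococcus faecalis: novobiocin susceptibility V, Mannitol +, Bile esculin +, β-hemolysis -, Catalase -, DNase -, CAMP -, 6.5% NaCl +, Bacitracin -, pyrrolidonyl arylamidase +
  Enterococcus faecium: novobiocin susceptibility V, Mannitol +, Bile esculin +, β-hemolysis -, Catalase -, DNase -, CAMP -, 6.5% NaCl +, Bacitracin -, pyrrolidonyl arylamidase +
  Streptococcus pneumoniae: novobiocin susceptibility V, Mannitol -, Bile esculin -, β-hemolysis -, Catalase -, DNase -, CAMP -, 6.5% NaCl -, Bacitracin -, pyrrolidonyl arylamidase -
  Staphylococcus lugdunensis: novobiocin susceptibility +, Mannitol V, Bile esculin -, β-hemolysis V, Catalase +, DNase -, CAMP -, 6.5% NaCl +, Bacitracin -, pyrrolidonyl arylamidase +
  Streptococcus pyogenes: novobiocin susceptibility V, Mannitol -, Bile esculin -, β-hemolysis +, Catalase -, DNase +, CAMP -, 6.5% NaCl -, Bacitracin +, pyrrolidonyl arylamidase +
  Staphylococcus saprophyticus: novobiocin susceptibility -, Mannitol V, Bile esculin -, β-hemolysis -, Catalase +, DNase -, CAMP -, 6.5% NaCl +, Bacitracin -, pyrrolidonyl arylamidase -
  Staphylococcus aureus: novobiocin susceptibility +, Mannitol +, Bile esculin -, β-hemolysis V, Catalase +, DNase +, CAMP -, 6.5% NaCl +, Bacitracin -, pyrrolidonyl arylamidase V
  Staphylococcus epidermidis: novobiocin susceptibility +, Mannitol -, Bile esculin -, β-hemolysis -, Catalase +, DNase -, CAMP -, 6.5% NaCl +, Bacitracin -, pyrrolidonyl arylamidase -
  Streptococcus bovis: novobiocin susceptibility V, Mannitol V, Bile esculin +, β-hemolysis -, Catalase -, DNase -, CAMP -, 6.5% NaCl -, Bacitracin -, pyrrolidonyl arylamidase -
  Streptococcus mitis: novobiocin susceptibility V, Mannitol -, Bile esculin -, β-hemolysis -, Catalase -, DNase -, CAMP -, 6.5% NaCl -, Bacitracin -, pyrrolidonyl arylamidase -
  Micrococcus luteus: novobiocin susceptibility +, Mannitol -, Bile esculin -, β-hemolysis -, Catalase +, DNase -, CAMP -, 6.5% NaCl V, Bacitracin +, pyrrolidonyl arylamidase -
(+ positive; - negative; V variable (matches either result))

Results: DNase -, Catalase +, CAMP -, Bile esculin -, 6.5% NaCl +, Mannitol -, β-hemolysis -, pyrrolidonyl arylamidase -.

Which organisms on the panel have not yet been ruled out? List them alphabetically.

6.5% NaCl +: excludes Streptococcus pneumoniae, Streptococcus pyogenes, Streptococcus bovis, Streptococcus mitis — 7 left.
β-hemolysis -: all 7 remaining candidates are consistent.
CAMP -: all 7 remaining candidates are consistent.
Mannitol -: excludes Enterococcus faecalis, Enterococcus faecium, Staphylococcus aureus — 4 left.
Catalase +: all 4 remaining candidates are consistent.
Bile esculin -: all 4 remaining candidates are consistent.
DNase -: all 4 remaining candidates are consistent.
pyrrolidonyl arylamidase -: excludes Staphylococcus lugdunensis — 3 left.

Micrococcus luteus, Staphylococcus epidermidis, Staphylococcus saprophyticus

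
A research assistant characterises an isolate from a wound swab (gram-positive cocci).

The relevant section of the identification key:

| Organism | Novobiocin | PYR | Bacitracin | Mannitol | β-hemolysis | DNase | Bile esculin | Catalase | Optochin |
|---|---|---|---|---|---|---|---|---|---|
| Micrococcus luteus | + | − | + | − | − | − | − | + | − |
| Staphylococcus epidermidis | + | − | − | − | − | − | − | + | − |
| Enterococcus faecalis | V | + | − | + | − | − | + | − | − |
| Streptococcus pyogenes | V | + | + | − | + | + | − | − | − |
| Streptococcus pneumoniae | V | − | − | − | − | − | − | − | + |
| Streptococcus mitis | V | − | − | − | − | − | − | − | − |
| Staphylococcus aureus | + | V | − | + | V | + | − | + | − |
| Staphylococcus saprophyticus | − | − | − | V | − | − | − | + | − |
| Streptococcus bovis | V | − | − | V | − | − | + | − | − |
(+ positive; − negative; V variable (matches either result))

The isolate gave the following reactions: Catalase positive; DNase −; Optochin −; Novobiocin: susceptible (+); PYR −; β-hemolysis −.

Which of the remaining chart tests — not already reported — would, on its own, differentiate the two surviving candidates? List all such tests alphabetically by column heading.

Bacitracin

Optochin −: excludes Streptococcus pneumoniae — 8 left.
β-hemolysis −: excludes Streptococcus pyogenes — 7 left.
PYR −: excludes Enterococcus faecalis — 6 left.
DNase −: excludes Staphylococcus aureus — 5 left.
Catalase +: excludes Streptococcus mitis, Streptococcus bovis — 3 left.
Novobiocin +: excludes Staphylococcus saprophyticus — 2 left.
Two candidates remain: Micrococcus luteus and Staphylococcus epidermidis.
  Bacitracin: Micrococcus luteus +, Staphylococcus epidermidis − — discriminates.
  Mannitol: − vs − — same for both, does not separate.
  Bile esculin: − vs − — same for both, does not separate.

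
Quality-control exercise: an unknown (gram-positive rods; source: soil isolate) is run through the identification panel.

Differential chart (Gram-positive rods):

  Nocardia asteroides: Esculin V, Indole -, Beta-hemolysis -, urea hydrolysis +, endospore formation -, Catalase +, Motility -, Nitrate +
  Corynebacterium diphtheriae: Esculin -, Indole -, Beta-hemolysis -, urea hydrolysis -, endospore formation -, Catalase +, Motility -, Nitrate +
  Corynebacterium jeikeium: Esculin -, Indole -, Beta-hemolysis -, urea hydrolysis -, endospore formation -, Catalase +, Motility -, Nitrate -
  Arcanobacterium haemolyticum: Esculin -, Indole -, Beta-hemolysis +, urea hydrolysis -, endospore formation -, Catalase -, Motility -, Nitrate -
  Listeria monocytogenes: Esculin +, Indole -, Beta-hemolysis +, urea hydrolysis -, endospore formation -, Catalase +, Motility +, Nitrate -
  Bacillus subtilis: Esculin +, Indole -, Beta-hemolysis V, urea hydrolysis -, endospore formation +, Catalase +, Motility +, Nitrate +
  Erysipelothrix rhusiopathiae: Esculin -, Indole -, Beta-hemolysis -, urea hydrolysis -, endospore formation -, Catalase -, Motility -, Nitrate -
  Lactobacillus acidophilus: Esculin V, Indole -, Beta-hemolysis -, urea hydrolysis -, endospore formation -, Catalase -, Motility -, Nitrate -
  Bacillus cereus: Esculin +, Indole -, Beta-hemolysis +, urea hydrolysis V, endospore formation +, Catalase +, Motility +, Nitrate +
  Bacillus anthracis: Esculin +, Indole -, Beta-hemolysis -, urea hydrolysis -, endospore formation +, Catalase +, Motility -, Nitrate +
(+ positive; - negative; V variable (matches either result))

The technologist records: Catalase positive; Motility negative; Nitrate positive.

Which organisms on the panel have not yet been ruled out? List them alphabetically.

Bacillus anthracis, Corynebacterium diphtheriae, Nocardia asteroides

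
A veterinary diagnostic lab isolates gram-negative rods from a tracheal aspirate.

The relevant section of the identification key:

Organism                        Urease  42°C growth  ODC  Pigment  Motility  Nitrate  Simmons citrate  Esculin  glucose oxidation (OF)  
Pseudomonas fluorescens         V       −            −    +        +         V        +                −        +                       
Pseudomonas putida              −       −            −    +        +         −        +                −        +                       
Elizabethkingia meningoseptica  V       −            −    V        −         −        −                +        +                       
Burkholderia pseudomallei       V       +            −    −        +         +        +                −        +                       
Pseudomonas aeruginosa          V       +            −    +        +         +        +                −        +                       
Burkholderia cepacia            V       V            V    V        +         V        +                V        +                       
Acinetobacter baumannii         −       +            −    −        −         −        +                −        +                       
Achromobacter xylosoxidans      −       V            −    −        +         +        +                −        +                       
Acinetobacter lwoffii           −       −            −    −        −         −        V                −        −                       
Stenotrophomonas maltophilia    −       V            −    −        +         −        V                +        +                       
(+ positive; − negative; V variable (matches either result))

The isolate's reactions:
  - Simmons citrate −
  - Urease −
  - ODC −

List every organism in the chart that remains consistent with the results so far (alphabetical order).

Acinetobacter lwoffii, Elizabethkingia meningoseptica, Stenotrophomonas maltophilia

Simmons citrate −: excludes 7 organisms — 3 left.
Urease −: all 3 remaining candidates are consistent.
ODC −: all 3 remaining candidates are consistent.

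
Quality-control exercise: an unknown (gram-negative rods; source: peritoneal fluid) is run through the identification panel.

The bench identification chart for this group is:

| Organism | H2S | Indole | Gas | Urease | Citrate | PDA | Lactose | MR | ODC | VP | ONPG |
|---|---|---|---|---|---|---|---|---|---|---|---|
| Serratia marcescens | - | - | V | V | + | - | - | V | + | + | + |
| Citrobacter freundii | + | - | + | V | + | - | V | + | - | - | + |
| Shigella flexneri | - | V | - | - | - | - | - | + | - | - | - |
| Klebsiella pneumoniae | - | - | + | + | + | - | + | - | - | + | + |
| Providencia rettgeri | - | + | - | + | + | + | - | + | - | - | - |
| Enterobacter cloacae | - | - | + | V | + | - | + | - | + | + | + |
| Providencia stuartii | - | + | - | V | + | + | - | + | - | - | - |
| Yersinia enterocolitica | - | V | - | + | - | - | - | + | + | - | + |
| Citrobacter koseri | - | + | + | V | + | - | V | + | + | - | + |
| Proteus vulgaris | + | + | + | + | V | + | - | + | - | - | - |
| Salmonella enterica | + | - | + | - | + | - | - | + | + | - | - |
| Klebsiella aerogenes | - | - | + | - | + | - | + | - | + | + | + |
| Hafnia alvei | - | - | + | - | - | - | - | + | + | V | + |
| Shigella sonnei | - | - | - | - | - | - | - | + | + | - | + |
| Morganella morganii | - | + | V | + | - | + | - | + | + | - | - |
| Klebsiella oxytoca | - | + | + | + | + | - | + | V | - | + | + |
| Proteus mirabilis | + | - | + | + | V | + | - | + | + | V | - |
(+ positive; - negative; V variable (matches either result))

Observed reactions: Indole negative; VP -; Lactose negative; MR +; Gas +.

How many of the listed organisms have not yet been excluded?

MR +: excludes Klebsiella pneumoniae, Enterobacter cloacae, Klebsiella aerogenes — 14 left.
Lactose -: excludes Klebsiella oxytoca — 13 left.
VP -: excludes Serratia marcescens — 12 left.
Gas +: excludes 5 organisms — 7 left.
Indole -: excludes Citrobacter koseri, Proteus vulgaris, Morganella morganii — 4 left.
Still consistent: Citrobacter freundii, Hafnia alvei, Proteus mirabilis, Salmonella enterica.

4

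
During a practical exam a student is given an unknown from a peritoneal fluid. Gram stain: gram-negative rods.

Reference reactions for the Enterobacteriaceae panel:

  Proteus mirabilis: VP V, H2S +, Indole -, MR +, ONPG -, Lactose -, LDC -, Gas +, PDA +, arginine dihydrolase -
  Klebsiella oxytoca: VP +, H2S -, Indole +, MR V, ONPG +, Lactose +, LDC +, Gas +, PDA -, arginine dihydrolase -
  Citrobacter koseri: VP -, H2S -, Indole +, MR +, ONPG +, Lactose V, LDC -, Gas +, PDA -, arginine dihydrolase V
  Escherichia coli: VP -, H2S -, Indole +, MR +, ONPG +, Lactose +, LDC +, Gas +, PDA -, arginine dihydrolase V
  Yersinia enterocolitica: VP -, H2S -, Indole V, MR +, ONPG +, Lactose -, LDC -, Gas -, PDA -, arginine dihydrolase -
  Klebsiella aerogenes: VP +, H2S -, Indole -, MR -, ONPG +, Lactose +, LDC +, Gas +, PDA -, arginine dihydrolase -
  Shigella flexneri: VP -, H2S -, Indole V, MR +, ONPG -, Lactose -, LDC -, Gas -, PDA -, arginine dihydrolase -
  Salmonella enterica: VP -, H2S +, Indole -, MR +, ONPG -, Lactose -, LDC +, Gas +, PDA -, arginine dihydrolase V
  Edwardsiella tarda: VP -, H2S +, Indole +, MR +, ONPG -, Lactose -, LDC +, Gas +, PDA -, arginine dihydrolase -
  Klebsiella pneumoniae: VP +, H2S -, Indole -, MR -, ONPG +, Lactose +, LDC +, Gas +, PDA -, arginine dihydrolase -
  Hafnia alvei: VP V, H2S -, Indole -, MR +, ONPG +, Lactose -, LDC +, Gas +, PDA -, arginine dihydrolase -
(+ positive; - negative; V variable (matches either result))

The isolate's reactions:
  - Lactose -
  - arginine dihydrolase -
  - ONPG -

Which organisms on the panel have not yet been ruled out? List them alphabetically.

Edwardsiella tarda, Proteus mirabilis, Salmonella enterica, Shigella flexneri

Lactose -: excludes Klebsiella oxytoca, Escherichia coli, Klebsiella aerogenes, Klebsiella pneumoniae — 7 left.
arginine dihydrolase -: all 7 remaining candidates are consistent.
ONPG -: excludes Citrobacter koseri, Yersinia enterocolitica, Hafnia alvei — 4 left.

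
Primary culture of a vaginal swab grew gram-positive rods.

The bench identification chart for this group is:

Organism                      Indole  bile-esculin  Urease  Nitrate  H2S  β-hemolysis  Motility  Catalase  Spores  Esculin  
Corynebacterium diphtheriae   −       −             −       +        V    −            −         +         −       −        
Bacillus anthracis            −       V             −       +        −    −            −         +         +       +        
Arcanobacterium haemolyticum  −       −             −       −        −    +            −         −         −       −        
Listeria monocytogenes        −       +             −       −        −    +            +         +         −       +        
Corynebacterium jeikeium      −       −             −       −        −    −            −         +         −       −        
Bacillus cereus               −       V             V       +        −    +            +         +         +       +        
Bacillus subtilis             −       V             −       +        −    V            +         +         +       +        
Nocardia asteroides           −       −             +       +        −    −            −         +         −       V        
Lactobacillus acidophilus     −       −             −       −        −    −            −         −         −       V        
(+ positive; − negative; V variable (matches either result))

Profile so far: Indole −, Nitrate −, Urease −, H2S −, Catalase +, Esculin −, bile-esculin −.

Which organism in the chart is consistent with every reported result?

Indole −: all 9 remaining candidates are consistent.
Urease −: excludes Nocardia asteroides — 8 left.
Esculin −: excludes Bacillus anthracis, Listeria monocytogenes, Bacillus cereus, Bacillus subtilis — 4 left.
Nitrate −: excludes Corynebacterium diphtheriae — 3 left.
H2S −: all 3 remaining candidates are consistent.
bile-esculin −: all 3 remaining candidates are consistent.
Catalase +: excludes Arcanobacterium haemolyticum, Lactobacillus acidophilus — 1 left.

Corynebacterium jeikeium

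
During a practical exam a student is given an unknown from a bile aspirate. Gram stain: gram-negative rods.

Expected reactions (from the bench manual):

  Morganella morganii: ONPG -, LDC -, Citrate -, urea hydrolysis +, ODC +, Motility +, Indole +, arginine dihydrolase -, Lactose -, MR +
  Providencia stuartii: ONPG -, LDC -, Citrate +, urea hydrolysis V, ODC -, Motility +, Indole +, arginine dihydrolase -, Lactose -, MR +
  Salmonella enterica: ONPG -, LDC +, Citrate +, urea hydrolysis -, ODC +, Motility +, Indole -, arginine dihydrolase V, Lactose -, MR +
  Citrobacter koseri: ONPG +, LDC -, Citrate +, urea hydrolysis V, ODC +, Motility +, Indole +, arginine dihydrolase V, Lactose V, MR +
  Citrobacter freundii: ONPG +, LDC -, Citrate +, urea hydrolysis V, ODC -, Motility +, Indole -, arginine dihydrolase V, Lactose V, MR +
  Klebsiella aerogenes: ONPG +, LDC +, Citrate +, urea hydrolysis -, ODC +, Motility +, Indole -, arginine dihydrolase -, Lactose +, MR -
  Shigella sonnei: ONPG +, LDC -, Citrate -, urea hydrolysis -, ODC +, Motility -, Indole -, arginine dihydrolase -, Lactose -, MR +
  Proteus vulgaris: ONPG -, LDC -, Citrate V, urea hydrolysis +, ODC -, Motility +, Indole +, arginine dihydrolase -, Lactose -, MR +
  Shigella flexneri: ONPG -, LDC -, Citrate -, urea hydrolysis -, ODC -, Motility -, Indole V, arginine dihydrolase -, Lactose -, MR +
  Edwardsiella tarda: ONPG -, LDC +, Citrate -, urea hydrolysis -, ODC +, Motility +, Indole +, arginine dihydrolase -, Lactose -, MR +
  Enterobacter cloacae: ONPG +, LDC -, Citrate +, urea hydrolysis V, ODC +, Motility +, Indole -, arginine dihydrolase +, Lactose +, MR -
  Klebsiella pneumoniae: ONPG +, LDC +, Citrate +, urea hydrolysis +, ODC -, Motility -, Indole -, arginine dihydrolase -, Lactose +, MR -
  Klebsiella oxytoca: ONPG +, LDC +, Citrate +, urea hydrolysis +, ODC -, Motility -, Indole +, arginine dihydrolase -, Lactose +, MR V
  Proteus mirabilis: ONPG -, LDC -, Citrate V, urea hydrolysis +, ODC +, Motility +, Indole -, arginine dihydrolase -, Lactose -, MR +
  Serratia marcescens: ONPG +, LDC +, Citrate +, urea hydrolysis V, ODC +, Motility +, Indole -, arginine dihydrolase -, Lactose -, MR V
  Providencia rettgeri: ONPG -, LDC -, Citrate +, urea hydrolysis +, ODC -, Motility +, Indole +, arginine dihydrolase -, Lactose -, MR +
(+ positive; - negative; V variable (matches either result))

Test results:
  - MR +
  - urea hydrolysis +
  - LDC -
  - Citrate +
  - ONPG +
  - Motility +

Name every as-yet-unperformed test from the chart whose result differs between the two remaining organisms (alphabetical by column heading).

Indole, ODC

urea hydrolysis +: excludes 5 organisms — 11 left.
Citrate +: excludes Morganella morganii — 10 left.
MR +: excludes Enterobacter cloacae, Klebsiella pneumoniae — 8 left.
ONPG +: excludes Providencia stuartii, Proteus vulgaris, Proteus mirabilis, Providencia rettgeri — 4 left.
Motility +: excludes Klebsiella oxytoca — 3 left.
LDC -: excludes Serratia marcescens — 2 left.
Two candidates remain: Citrobacter freundii and Citrobacter koseri.
  ODC: Citrobacter freundii -, Citrobacter koseri + — discriminates.
  Indole: Citrobacter freundii -, Citrobacter koseri + — discriminates.
  arginine dihydrolase: V vs V — variable for at least one, does not separate.
  Lactose: V vs V — variable for at least one, does not separate.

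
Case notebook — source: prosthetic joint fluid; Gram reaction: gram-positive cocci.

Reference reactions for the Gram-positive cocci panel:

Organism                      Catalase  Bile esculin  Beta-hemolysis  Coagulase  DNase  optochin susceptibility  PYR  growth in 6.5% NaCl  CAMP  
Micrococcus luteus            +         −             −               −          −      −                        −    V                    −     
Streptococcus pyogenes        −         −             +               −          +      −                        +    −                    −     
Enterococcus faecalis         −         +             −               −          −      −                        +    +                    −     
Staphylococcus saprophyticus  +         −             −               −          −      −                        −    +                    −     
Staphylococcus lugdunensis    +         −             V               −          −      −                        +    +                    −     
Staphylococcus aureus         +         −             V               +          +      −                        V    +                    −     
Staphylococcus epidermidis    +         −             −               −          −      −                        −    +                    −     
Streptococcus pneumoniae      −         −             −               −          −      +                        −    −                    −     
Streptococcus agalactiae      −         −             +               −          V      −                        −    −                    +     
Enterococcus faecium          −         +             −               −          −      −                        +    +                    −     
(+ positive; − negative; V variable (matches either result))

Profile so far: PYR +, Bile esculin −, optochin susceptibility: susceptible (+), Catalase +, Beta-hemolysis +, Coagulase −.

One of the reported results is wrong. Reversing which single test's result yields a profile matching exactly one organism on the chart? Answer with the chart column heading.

optochin susceptibility

As reported, no row in the chart matches all 6 reactions.
Reversing PYR → still no organism matches.
Reversing Coagulase → still no organism matches.
Reversing Beta-hemolysis → still no organism matches.
Reversing optochin susceptibility (to −) → unique match: Staphylococcus lugdunensis.
Reversing Bile esculin → still no organism matches.
Reversing Catalase → still no organism matches.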